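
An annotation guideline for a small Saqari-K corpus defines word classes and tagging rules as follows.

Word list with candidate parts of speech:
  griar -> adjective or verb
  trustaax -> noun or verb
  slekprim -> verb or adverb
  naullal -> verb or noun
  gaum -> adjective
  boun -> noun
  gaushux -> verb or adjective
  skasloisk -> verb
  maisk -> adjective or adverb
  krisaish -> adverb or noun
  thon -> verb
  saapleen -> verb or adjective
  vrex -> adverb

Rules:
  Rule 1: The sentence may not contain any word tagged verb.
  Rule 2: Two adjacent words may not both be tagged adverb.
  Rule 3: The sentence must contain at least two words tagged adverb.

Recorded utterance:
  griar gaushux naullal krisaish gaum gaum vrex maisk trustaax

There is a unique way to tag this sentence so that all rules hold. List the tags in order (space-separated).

adjective adjective noun adverb adjective adjective adverb adjective noun

Candidates per position — 1:griar {adjective,verb}; 2:gaushux {verb,adjective}; 3:naullal {verb,noun}; 4:krisaish {adverb,noun}; 5:gaum {adjective}; 6:gaum {adjective}; 7:vrex {adverb}; 8:maisk {adjective,adverb}; 9:trustaax {noun,verb}.
At position 1, choosing verb makes rule 1 impossible to satisfy; hence adjective.
At position 2, choosing verb makes rule 1 impossible to satisfy; hence adjective.
At position 3, choosing verb makes rule 1 impossible to satisfy; hence noun.
At position 8, choosing adverb makes rule 2 impossible to satisfy; hence adjective.
At position 9, choosing verb makes rule 1 impossible to satisfy; hence noun.
At position 4, choosing noun makes rule 3 impossible to satisfy; hence adverb.
So the tagging must be: adjective adjective noun adverb adjective adjective adverb adjective noun.
Check: rule 1 ok; rule 2 ok; rule 3 ok.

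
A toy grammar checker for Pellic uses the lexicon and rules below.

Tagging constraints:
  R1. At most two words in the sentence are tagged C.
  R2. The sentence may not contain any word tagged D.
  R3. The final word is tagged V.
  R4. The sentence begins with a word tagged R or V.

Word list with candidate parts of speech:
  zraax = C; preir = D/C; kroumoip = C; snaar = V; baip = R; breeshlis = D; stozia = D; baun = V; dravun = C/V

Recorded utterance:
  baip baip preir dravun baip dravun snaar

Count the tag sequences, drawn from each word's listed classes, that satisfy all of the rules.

3

Candidates per position — 1:baip {R}; 2:baip {R}; 3:preir {D,C}; 4:dravun {C,V}; 5:baip {R}; 6:dravun {C,V}; 7:snaar {V}.
There are 8 candidate sequences in total.
The sequences that satisfy every rule: R R C C R V V; R R C V R C V; R R C V R V V.
Count = 3.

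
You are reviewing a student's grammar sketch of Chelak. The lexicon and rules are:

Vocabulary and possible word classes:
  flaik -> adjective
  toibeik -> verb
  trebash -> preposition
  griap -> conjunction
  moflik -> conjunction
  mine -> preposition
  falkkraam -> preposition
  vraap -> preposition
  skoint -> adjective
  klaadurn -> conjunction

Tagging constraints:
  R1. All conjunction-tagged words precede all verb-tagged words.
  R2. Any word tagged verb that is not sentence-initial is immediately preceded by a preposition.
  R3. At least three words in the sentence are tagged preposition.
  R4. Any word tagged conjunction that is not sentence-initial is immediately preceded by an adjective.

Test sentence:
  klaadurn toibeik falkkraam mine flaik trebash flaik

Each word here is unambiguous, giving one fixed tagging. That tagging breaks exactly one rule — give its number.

Fixed tagging: conjunction verb preposition preposition adjective preposition adjective.
Applying the rules: R1 ok, R2 fails, R3 ok, R4 ok.
Only rule 2 fails.

2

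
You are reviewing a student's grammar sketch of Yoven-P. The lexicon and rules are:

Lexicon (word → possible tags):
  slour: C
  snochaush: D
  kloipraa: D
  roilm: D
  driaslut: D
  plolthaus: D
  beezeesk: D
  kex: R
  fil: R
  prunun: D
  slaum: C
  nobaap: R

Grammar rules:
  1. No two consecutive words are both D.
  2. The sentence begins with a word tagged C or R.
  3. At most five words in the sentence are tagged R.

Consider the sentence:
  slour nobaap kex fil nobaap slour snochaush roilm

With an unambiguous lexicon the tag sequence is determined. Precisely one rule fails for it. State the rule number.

1

Fixed tagging: C R R R R C D D.
Applying the rules: R1 ✗, R2 ✓, R3 ✓.
Only rule 1 fails.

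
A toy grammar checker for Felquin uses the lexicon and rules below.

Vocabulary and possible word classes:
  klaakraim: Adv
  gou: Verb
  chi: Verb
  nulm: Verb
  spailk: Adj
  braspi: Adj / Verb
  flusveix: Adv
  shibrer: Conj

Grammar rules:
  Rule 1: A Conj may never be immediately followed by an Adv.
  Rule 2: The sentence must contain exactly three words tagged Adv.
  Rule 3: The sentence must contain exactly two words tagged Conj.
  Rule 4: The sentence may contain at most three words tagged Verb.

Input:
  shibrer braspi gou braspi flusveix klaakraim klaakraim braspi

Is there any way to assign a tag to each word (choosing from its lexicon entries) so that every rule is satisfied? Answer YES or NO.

Candidates per position — 1:shibrer {Conj}; 2:braspi {Adj,Verb}; 3:gou {Verb}; 4:braspi {Adj,Verb}; 5:flusveix {Adv}; 6:klaakraim {Adv}; 7:klaakraim {Adv}; 8:braspi {Adj,Verb}.
Rule 3 cannot be satisfied by any choice of tags from the lexicon.
So there is no consistent tagging.

NO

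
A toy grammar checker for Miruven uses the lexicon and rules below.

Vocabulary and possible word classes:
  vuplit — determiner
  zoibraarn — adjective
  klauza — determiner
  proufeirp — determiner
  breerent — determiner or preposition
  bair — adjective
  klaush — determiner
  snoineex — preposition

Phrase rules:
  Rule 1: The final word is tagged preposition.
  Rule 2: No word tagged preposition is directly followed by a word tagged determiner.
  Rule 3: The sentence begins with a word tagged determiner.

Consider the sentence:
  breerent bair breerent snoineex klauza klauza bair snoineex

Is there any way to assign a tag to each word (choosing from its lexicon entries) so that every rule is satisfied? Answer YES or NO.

Candidates per position — 1:breerent {determiner,preposition}; 2:bair {adjective}; 3:breerent {determiner,preposition}; 4:snoineex {preposition}; 5:klauza {determiner}; 6:klauza {determiner}; 7:bair {adjective}; 8:snoineex {preposition}.
Rule 2 cannot be satisfied by any choice of tags from the lexicon.
So there is no consistent tagging.

NO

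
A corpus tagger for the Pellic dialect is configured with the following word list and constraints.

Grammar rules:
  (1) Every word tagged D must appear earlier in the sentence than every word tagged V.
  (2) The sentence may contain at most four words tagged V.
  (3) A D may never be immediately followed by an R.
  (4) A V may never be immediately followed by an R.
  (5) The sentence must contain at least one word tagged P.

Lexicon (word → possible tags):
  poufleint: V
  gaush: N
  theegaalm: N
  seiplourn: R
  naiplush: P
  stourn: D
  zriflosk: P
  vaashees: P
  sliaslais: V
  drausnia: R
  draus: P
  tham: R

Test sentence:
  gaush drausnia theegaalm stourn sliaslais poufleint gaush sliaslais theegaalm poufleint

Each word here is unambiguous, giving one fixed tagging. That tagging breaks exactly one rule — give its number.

Fixed tagging: N R N D V V N V N V.
Checking each rule: R1 pass, R2 pass, R3 pass, R4 pass, R5 fail.
Only rule 5 fails.

5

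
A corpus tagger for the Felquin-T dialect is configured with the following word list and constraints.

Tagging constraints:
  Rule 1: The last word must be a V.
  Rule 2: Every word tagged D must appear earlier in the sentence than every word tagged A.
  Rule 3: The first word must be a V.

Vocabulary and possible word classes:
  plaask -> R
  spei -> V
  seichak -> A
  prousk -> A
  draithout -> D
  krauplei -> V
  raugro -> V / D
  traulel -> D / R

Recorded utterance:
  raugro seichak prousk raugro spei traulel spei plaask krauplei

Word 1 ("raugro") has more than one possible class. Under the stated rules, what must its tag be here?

V

Candidates per position — 1:raugro {V,D}; 2:seichak {A}; 3:prousk {A}; 4:raugro {V,D}; 5:spei {V}; 6:traulel {D,R}; 7:spei {V}; 8:plaask {R}; 9:krauplei {V}.
Word 1 cannot be D — rule 3 would then fail for every completion. It is V.
Word 4 cannot be D — rule 2 would then fail for every completion. It is V.
Word 6 cannot be D — rule 2 would then fail for every completion. It is R.
So the tagging must be: V A A V V R V R V.
Rule-by-rule: rule 1 ✓; rule 2 ✓; rule 3 ✓.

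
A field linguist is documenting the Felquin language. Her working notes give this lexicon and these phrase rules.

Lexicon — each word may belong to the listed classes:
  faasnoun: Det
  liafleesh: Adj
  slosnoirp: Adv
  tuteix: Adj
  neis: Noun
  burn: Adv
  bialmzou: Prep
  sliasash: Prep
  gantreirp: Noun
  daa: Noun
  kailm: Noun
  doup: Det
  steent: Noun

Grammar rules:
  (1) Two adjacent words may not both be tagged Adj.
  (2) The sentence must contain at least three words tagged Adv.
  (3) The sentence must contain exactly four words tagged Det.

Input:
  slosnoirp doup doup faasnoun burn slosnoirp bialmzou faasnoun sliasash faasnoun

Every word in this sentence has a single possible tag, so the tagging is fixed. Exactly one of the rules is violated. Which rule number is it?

Fixed tagging: Adv Det Det Det Adv Adv Prep Det Prep Det.
Applying the rules: R1 ✓, R2 ✓, R3 ✗.
Only rule 3 fails.

3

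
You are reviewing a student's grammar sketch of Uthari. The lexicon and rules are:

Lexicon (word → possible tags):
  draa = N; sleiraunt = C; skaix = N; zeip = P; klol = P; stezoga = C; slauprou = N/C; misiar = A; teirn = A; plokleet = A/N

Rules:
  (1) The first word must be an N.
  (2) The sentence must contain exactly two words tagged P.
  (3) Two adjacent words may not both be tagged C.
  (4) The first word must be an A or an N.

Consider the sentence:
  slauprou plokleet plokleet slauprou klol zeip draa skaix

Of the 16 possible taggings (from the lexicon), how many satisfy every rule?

Candidates per position — 1:slauprou {N,C}; 2:plokleet {A,N}; 3:plokleet {A,N}; 4:slauprou {N,C}; 5:klol {P}; 6:zeip {P}; 7:draa {N}; 8:skaix {N}.
There are 16 candidate sequences in total.
Checking each against the rules leaves 8 sequences.
Count = 8.

8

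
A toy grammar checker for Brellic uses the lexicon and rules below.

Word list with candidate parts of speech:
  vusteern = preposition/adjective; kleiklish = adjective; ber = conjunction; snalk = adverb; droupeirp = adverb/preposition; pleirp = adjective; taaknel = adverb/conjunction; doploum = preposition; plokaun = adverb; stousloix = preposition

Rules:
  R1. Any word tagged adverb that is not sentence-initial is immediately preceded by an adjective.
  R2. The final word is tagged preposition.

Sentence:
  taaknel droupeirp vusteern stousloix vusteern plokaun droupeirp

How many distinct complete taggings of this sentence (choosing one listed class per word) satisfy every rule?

4

Candidates per position — 1:taaknel {adverb,conjunction}; 2:droupeirp {adverb,preposition}; 3:vusteern {preposition,adjective}; 4:stousloix {preposition}; 5:vusteern {preposition,adjective}; 6:plokaun {adverb}; 7:droupeirp {adverb,preposition}.
There are 32 candidate sequences in total.
The sequences that satisfy every rule: adverb preposition preposition preposition adjective adverb preposition; adverb preposition adjective preposition adjective adverb preposition; conjunction preposition preposition preposition adjective adverb preposition; conjunction preposition adjective preposition adjective adverb preposition.
Count = 4.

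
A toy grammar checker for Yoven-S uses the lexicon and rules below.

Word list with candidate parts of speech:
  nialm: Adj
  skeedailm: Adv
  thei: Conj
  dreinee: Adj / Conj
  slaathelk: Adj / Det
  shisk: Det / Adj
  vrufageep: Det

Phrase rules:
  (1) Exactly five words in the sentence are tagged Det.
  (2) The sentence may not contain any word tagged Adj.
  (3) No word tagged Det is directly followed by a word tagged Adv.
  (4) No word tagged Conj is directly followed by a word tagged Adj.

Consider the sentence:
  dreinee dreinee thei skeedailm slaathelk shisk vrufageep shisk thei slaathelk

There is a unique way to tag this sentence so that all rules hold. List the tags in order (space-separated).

Candidates per position — 1:dreinee {Adj,Conj}; 2:dreinee {Adj,Conj}; 3:thei {Conj}; 4:skeedailm {Adv}; 5:slaathelk {Adj,Det}; 6:shisk {Det,Adj}; 7:vrufageep {Det}; 8:shisk {Det,Adj}; 9:thei {Conj}; 10:slaathelk {Adj,Det}.
If word 1 were Adj, no tagging could satisfy rule 2; so word 1 is Conj.
If word 2 were Adj, no tagging could satisfy rule 2; so word 2 is Conj.
If word 5 were Adj, no tagging could satisfy rule 1; so word 5 is Det.
If word 6 were Adj, no tagging could satisfy rule 1; so word 6 is Det.
If word 8 were Adj, no tagging could satisfy rule 1; so word 8 is Det.
If word 10 were Adj, no tagging could satisfy rule 1; so word 10 is Det.
The unique satisfying tagging is: Conj Conj Conj Adv Det Det Det Det Conj Det.
Check: rule 1 ✓; rule 2 ✓; rule 3 ✓; rule 4 ✓.

Conj Conj Conj Adv Det Det Det Det Conj Det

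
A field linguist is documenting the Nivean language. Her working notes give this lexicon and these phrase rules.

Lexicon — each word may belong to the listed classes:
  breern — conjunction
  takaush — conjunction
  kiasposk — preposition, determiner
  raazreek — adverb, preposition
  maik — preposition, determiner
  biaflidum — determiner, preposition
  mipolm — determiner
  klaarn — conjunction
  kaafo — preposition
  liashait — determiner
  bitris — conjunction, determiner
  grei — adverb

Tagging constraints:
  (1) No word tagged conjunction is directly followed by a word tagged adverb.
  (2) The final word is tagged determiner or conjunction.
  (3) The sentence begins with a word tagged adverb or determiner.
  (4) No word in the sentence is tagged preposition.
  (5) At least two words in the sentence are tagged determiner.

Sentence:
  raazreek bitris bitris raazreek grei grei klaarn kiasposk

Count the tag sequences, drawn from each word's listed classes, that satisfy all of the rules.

2

Candidates per position — 1:raazreek {adverb,preposition}; 2:bitris {conjunction,determiner}; 3:bitris {conjunction,determiner}; 4:raazreek {adverb,preposition}; 5:grei {adverb}; 6:grei {adverb}; 7:klaarn {conjunction}; 8:kiasposk {preposition,determiner}.
There are 32 candidate sequences in total.
The sequences that satisfy every rule: adverb conjunction determiner adverb adverb adverb conjunction determiner; adverb determiner determiner adverb adverb adverb conjunction determiner.
Count = 2.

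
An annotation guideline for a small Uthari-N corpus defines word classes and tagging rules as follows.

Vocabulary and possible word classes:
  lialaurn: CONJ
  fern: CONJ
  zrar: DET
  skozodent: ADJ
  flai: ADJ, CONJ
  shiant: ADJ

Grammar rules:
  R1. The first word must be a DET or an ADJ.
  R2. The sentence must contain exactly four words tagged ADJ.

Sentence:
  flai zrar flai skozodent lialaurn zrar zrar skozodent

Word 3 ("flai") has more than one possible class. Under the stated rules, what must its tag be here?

Candidates per position — 1:flai {ADJ,CONJ}; 2:zrar {DET}; 3:flai {ADJ,CONJ}; 4:skozodent {ADJ}; 5:lialaurn {CONJ}; 6:zrar {DET}; 7:zrar {DET}; 8:skozodent {ADJ}.
Word 1 cannot be CONJ — rule 1 would then fail for every completion. It is ADJ.
Word 3 cannot be CONJ — rule 2 would then fail for every completion. It is ADJ.
The only consistent sequence is: ADJ DET ADJ ADJ CONJ DET DET ADJ.
Checking: rule 1 ok; rule 2 ok.

ADJ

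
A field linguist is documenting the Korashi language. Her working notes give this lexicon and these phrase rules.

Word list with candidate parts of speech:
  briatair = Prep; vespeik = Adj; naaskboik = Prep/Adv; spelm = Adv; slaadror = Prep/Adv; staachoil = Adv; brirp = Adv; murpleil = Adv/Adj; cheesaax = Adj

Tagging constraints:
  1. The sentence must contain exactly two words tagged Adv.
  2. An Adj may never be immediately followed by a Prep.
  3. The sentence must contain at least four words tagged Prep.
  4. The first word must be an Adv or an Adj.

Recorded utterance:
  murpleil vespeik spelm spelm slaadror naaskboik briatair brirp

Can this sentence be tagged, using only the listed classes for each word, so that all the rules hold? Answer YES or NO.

Candidates per position — 1:murpleil {Adv,Adj}; 2:vespeik {Adj}; 3:spelm {Adv}; 4:spelm {Adv}; 5:slaadror {Prep,Adv}; 6:naaskboik {Prep,Adv}; 7:briatair {Prep}; 8:brirp {Adv}.
Rule 1 cannot be satisfied by any choice of tags from the lexicon.
So there is no consistent tagging.

NO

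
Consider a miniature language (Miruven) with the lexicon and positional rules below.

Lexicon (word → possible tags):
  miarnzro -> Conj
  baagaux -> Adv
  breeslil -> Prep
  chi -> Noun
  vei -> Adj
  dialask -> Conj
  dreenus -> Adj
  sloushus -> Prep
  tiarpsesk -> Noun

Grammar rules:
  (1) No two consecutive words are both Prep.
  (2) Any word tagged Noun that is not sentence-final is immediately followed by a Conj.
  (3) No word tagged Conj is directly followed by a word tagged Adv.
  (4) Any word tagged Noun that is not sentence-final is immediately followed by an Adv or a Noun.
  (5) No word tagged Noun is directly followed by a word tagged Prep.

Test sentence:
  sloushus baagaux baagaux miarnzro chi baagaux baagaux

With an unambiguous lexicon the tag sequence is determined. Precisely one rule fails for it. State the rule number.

2

Fixed tagging: Prep Adv Adv Conj Noun Adv Adv.
Rule check: R1 holds, R2 violated, R3 holds, R4 holds, R5 holds.
Only rule 2 fails.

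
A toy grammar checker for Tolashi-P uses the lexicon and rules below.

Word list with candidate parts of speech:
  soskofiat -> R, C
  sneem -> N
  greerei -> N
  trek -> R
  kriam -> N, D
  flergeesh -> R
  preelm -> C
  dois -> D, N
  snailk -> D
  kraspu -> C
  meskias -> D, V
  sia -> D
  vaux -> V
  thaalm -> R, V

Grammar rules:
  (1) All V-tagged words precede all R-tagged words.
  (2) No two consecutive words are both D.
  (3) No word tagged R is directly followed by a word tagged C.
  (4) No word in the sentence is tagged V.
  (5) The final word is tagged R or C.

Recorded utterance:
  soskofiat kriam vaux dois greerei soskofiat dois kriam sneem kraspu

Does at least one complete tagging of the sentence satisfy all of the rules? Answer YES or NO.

NO

Candidates per position — 1:soskofiat {R,C}; 2:kriam {N,D}; 3:vaux {V}; 4:dois {D,N}; 5:greerei {N}; 6:soskofiat {R,C}; 7:dois {D,N}; 8:kriam {N,D}; 9:sneem {N}; 10:kraspu {C}.
Rule 4 cannot be satisfied by any choice of tags from the lexicon.
So there is no consistent tagging.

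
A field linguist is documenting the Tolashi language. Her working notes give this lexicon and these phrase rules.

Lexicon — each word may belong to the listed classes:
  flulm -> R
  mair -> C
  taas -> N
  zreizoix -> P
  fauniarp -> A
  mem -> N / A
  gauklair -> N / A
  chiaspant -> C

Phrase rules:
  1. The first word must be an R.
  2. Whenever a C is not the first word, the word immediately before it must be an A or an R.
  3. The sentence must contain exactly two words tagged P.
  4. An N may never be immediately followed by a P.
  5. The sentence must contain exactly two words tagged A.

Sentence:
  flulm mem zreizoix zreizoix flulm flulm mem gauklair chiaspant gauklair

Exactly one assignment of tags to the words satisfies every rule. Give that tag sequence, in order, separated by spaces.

R A P P R R N A C N

Candidates per position — 1:flulm {R}; 2:mem {N,A}; 3:zreizoix {P}; 4:zreizoix {P}; 5:flulm {R}; 6:flulm {R}; 7:mem {N,A}; 8:gauklair {N,A}; 9:chiaspant {C}; 10:gauklair {N,A}.
At position 2, choosing N makes rule 4 impossible to satisfy; hence A.
At position 8, choosing N makes rule 2 impossible to satisfy; hence A.
At position 10, choosing A makes rule 5 impossible to satisfy; hence N.
At position 7, choosing A makes rule 5 impossible to satisfy; hence N.
So the tagging must be: R A P P R R N A C N.
Check: rule 1 satisfied; rule 2 satisfied; rule 3 satisfied; rule 4 satisfied; rule 5 satisfied.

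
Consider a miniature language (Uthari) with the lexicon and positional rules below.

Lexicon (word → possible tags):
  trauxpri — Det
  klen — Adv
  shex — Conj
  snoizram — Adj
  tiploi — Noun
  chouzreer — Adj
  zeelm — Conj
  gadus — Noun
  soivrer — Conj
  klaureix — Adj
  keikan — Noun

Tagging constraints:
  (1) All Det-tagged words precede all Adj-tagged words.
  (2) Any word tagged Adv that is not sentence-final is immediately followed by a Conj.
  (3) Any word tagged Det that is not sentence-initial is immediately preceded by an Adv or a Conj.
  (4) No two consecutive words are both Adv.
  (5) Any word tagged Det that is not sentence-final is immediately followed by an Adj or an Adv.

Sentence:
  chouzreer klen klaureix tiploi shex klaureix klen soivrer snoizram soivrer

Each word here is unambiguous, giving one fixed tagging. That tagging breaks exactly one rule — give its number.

Fixed tagging: Adj Adv Adj Noun Conj Adj Adv Conj Adj Conj.
Applying the rules: R1 ok, R2 fails, R3 ok, R4 ok, R5 ok.
Only rule 2 fails.

2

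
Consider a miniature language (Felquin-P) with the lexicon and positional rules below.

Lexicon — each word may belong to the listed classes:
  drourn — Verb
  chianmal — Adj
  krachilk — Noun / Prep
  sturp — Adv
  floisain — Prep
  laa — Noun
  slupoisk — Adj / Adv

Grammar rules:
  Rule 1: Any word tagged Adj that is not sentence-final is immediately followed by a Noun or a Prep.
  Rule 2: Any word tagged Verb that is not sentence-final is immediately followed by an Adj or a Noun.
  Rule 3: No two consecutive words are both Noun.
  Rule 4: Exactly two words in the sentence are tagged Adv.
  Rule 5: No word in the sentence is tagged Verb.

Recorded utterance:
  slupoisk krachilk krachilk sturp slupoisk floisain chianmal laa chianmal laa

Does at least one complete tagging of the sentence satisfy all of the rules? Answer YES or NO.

YES

Candidates per position — 1:slupoisk {Adj,Adv}; 2:krachilk {Noun,Prep}; 3:krachilk {Noun,Prep}; 4:sturp {Adv}; 5:slupoisk {Adj,Adv}; 6:floisain {Prep}; 7:chianmal {Adj}; 8:laa {Noun}; 9:chianmal {Adj}; 10:laa {Noun}.
One satisfying assignment: Adj Prep Prep Adv Adv Prep Adj Noun Adj Noun.
Checking: rule 1 holds; rule 2 holds; rule 3 holds; rule 4 holds; rule 5 holds.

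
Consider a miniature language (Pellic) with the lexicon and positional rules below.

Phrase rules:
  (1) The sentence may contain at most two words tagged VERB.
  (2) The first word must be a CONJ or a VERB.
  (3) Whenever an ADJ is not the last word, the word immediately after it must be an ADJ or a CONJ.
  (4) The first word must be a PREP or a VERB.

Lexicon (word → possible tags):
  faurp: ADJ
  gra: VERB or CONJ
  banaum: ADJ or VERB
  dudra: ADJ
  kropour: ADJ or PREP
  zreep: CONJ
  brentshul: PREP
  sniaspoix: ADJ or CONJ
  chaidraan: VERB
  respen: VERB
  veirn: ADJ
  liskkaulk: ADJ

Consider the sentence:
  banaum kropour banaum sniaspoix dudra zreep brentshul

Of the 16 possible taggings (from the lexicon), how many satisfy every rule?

6

Candidates per position — 1:banaum {ADJ,VERB}; 2:kropour {ADJ,PREP}; 3:banaum {ADJ,VERB}; 4:sniaspoix {ADJ,CONJ}; 5:dudra {ADJ}; 6:zreep {CONJ}; 7:brentshul {PREP}.
There are 16 candidate sequences in total.
Checking each against the rules leaves 6 sequences.
Count = 6.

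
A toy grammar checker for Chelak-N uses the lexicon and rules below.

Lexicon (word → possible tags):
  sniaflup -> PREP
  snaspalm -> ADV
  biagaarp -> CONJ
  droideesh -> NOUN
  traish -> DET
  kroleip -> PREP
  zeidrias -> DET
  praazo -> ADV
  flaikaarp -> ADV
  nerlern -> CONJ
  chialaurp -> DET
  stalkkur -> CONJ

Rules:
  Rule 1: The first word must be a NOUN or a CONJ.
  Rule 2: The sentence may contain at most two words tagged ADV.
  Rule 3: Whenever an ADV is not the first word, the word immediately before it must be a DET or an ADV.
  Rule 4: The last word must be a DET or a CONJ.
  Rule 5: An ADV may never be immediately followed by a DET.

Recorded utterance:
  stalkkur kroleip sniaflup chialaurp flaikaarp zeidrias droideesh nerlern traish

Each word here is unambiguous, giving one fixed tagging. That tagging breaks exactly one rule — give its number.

Fixed tagging: CONJ PREP PREP DET ADV DET NOUN CONJ DET.
Applying the rules: R1 ✓, R2 ✓, R3 ✓, R4 ✓, R5 ✗.
Only rule 5 fails.

5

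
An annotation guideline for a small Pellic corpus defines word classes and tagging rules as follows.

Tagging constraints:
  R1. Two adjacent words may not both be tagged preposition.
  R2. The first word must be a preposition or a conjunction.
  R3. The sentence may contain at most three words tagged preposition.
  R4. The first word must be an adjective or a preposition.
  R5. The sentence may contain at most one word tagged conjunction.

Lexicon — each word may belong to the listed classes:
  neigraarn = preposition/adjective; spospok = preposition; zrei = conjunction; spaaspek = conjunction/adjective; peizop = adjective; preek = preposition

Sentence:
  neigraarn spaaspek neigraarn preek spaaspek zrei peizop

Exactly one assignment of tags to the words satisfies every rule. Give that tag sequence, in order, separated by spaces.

preposition adjective adjective preposition adjective conjunction adjective

Candidates per position — 1:neigraarn {preposition,adjective}; 2:spaaspek {conjunction,adjective}; 3:neigraarn {preposition,adjective}; 4:preek {preposition}; 5:spaaspek {conjunction,adjective}; 6:zrei {conjunction}; 7:peizop {adjective}.
At position 1, choosing adjective makes rule 2 impossible to satisfy; hence preposition.
At position 2, choosing conjunction makes rule 5 impossible to satisfy; hence adjective.
At position 3, choosing preposition makes rule 1 impossible to satisfy; hence adjective.
At position 5, choosing conjunction makes rule 5 impossible to satisfy; hence adjective.
The only consistent sequence is: preposition adjective adjective preposition adjective conjunction adjective.
Rule-by-rule: rule 1 satisfied; rule 2 satisfied; rule 3 satisfied; rule 4 satisfied; rule 5 satisfied.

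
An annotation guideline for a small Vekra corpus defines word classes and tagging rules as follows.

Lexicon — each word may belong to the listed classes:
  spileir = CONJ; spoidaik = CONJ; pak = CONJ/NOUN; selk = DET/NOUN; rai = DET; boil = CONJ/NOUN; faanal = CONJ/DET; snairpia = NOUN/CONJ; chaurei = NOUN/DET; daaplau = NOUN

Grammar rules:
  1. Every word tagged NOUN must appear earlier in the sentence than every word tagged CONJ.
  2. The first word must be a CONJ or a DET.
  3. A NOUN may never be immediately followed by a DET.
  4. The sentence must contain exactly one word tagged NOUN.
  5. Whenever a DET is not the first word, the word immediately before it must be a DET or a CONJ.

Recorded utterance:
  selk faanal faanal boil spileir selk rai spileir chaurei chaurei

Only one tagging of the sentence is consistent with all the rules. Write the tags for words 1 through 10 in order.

Candidates per position — 1:selk {DET,NOUN}; 2:faanal {CONJ,DET}; 3:faanal {CONJ,DET}; 4:boil {CONJ,NOUN}; 5:spileir {CONJ}; 6:selk {DET,NOUN}; 7:rai {DET}; 8:spileir {CONJ}; 9:chaurei {NOUN,DET}; 10:chaurei {NOUN,DET}.
If word 1 were NOUN, no tagging could satisfy rule 2; so word 1 is DET.
If word 6 were NOUN, no tagging could satisfy rule 1; so word 6 is DET.
If word 9 were NOUN, no tagging could satisfy rule 1; so word 9 is DET.
If word 10 were NOUN, no tagging could satisfy rule 1; so word 10 is DET.
If word 4 were CONJ, no tagging could satisfy rule 4; so word 4 is NOUN.
If word 2 were CONJ, no tagging could satisfy rule 1; so word 2 is DET.
If word 3 were CONJ, no tagging could satisfy rule 1; so word 3 is DET.
The only consistent sequence is: DET DET DET NOUN CONJ DET DET CONJ DET DET.
Rule-by-rule: rule 1 ok; rule 2 ok; rule 3 ok; rule 4 ok; rule 5 ok.

DET DET DET NOUN CONJ DET DET CONJ DET DET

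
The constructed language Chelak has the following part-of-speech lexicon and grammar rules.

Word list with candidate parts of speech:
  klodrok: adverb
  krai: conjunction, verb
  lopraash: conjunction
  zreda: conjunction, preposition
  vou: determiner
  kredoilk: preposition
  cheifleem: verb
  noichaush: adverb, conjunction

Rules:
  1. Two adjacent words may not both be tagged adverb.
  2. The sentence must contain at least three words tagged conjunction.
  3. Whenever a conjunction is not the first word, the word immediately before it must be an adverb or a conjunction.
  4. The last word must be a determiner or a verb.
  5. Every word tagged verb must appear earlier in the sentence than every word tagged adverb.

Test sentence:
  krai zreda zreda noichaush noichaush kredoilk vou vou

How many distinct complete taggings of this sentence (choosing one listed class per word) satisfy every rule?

4

Candidates per position — 1:krai {conjunction,verb}; 2:zreda {conjunction,preposition}; 3:zreda {conjunction,preposition}; 4:noichaush {adverb,conjunction}; 5:noichaush {adverb,conjunction}; 6:kredoilk {preposition}; 7:vou {determiner}; 8:vou {determiner}.
There are 32 candidate sequences in total.
The sequences that satisfy every rule: conjunction conjunction conjunction adverb conjunction preposition determiner determiner; conjunction conjunction conjunction conjunction adverb preposition determiner determiner; conjunction conjunction conjunction conjunction conjunction preposition determiner determiner; conjunction conjunction preposition adverb conjunction preposition determiner determiner.
Count = 4.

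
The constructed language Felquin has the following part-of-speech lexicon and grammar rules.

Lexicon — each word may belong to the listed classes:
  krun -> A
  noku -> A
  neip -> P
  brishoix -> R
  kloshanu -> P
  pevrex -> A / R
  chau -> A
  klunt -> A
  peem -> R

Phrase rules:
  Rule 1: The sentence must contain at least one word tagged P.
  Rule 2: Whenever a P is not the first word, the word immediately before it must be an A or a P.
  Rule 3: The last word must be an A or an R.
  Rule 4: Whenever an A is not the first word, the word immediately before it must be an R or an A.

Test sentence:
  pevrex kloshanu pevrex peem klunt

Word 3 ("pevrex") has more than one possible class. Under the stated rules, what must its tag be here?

Candidates per position — 1:pevrex {A,R}; 2:kloshanu {P}; 3:pevrex {A,R}; 4:peem {R}; 5:klunt {A}.
Position 1: tagging it R would leave rule 2 unsatisfiable, so it must be A.
Position 3: tagging it A would leave rule 4 unsatisfiable, so it must be R.
That leaves exactly one tagging: A P R R A.
Rule-by-rule: rule 1 holds; rule 2 holds; rule 3 holds; rule 4 holds.

R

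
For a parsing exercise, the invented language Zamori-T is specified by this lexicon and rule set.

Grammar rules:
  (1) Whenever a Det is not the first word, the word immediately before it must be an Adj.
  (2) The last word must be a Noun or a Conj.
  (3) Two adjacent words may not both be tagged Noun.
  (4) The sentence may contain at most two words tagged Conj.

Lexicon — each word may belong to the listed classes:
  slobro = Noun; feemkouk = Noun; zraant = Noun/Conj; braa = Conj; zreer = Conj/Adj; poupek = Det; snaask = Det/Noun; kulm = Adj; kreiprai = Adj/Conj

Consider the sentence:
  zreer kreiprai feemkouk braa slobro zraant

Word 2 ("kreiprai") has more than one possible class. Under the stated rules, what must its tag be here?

Candidates per position — 1:zreer {Conj,Adj}; 2:kreiprai {Adj,Conj}; 3:feemkouk {Noun}; 4:braa {Conj}; 5:slobro {Noun}; 6:zraant {Noun,Conj}.
Position 6: Noun is ruled out by rule 3; that leaves Conj.
Position 1: Conj is ruled out by rule 4; that leaves Adj.
Position 2: Conj is ruled out by rule 4; that leaves Adj.
That leaves exactly one tagging: Adj Adj Noun Conj Noun Conj.
Checking: rule 1 holds; rule 2 holds; rule 3 holds; rule 4 holds.

Adj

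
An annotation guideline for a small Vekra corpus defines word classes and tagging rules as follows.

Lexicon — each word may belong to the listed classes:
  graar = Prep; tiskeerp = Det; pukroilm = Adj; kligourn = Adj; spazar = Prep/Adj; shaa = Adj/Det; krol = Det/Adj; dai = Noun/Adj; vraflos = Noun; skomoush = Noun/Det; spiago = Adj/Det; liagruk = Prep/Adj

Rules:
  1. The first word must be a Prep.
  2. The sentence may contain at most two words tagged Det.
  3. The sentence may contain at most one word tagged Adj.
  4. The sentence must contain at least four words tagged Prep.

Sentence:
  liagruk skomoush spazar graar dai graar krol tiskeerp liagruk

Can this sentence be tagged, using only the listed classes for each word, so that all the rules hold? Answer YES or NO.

YES

Candidates per position — 1:liagruk {Prep,Adj}; 2:skomoush {Noun,Det}; 3:spazar {Prep,Adj}; 4:graar {Prep}; 5:dai {Noun,Adj}; 6:graar {Prep}; 7:krol {Det,Adj}; 8:tiskeerp {Det}; 9:liagruk {Prep,Adj}.
One satisfying assignment: Prep Noun Adj Prep Noun Prep Det Det Prep.
Rule-by-rule: rule 1 satisfied; rule 2 satisfied; rule 3 satisfied; rule 4 satisfied.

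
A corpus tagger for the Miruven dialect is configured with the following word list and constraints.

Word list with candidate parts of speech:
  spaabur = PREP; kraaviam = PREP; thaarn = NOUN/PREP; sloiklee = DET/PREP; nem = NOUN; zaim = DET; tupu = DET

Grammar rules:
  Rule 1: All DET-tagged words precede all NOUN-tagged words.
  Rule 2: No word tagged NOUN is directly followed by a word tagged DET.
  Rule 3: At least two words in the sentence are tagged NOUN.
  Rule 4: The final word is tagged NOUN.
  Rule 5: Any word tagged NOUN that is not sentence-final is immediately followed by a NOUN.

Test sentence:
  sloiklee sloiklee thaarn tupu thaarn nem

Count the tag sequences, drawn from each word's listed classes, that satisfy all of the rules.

4

Candidates per position — 1:sloiklee {DET,PREP}; 2:sloiklee {DET,PREP}; 3:thaarn {NOUN,PREP}; 4:tupu {DET}; 5:thaarn {NOUN,PREP}; 6:nem {NOUN}.
There are 16 candidate sequences in total.
The sequences that satisfy every rule: DET DET PREP DET NOUN NOUN; DET PREP PREP DET NOUN NOUN; PREP DET PREP DET NOUN NOUN; PREP PREP PREP DET NOUN NOUN.
Count = 4.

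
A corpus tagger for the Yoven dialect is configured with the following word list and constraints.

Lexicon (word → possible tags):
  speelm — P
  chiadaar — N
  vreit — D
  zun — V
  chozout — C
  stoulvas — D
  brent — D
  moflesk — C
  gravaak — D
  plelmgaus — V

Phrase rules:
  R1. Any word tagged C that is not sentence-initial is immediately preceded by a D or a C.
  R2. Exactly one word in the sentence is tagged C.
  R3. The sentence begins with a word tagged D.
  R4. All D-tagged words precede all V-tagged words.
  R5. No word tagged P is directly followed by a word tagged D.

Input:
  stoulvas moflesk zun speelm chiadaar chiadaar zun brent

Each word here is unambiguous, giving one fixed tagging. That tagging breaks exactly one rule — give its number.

Fixed tagging: D C V P N N V D.
Checking each rule: R1 holds, R2 holds, R3 holds, R4 violated, R5 holds.
Only rule 4 fails.

4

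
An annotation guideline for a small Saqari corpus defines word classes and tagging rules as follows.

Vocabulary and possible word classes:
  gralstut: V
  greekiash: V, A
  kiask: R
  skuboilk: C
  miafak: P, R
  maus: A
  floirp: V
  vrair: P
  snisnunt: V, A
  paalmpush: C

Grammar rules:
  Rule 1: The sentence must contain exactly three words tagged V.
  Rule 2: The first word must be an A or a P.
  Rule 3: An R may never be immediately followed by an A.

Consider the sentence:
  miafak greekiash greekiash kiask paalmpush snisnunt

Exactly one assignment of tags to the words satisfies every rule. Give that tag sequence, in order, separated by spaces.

P V V R C V

Candidates per position — 1:miafak {P,R}; 2:greekiash {V,A}; 3:greekiash {V,A}; 4:kiask {R}; 5:paalmpush {C}; 6:snisnunt {V,A}.
If word 1 were R, no tagging could satisfy rule 2; so word 1 is P.
If word 2 were A, no tagging could satisfy rule 1; so word 2 is V.
If word 3 were A, no tagging could satisfy rule 1; so word 3 is V.
If word 6 were A, no tagging could satisfy rule 1; so word 6 is V.
The unique satisfying tagging is: P V V R C V.
Checking: rule 1 ✓; rule 2 ✓; rule 3 ✓.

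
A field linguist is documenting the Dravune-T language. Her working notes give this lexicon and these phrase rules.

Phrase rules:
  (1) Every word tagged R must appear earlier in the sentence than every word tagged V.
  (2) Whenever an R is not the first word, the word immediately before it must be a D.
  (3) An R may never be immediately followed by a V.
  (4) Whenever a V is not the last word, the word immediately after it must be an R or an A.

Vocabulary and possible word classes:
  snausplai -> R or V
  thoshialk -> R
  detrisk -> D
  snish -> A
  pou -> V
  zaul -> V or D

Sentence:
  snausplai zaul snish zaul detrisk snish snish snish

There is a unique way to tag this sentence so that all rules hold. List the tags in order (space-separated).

R D A D D A A A

Candidates per position — 1:snausplai {R,V}; 2:zaul {V,D}; 3:snish {A}; 4:zaul {V,D}; 5:detrisk {D}; 6:snish {A}; 7:snish {A}; 8:snish {A}.
If word 1 were V, no tagging could satisfy rule 4; so word 1 is R.
If word 2 were V, no tagging could satisfy rule 3; so word 2 is D.
If word 4 were V, no tagging could satisfy rule 4; so word 4 is D.
That leaves exactly one tagging: R D A D D A A A.
Rule-by-rule: rule 1 holds; rule 2 holds; rule 3 holds; rule 4 holds.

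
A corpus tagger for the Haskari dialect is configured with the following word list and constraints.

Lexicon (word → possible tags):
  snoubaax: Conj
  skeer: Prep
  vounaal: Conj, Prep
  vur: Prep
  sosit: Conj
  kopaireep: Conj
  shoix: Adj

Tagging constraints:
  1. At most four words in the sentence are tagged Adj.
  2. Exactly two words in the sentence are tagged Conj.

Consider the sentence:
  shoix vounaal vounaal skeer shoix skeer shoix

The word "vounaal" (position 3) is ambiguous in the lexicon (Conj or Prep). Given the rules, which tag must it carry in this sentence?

Candidates per position — 1:shoix {Adj}; 2:vounaal {Conj,Prep}; 3:vounaal {Conj,Prep}; 4:skeer {Prep}; 5:shoix {Adj}; 6:skeer {Prep}; 7:shoix {Adj}.
Position 2: Prep is ruled out by rule 2; that leaves Conj.
Position 3: Prep is ruled out by rule 2; that leaves Conj.
The unique satisfying tagging is: Adj Conj Conj Prep Adj Prep Adj.
Check: rule 1 ok; rule 2 ok.

Conj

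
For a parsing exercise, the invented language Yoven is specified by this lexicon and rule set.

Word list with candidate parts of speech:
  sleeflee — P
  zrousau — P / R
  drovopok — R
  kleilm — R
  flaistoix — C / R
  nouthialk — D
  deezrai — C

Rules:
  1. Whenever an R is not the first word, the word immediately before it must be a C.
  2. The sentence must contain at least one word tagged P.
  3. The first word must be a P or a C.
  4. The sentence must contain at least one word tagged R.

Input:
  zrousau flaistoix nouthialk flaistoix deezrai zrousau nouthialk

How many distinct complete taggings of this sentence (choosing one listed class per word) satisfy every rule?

1

Candidates per position — 1:zrousau {P,R}; 2:flaistoix {C,R}; 3:nouthialk {D}; 4:flaistoix {C,R}; 5:deezrai {C}; 6:zrousau {P,R}; 7:nouthialk {D}.
There are 16 candidate sequences in total.
The sequences that satisfy every rule: P C D C C R D.
Count = 1.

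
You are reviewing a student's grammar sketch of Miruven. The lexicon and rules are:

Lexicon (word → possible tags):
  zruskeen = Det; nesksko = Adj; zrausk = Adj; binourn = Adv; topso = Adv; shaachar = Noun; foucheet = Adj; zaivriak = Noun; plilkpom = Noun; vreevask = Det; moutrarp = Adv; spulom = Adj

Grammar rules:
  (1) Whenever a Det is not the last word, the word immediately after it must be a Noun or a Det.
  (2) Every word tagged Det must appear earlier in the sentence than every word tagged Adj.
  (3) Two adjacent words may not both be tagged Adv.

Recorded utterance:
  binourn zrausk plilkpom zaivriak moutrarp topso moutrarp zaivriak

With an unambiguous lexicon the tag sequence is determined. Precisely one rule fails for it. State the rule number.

3

Fixed tagging: Adv Adj Noun Noun Adv Adv Adv Noun.
Checking each rule: R1 holds, R2 holds, R3 violated.
Only rule 3 fails.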